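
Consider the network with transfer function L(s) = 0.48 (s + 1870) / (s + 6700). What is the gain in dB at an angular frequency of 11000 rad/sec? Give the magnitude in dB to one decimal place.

-7.6 dB

|j11000 + 1870| = √(11000² + 1870²) = 1.116e+04
|j11000 + 6700| = √(11000² + 6700²) = 1.288e+04
|L(j11000)| = 0.48 × 1.116e+04 / 1.288e+04 = 0.41582
20 log₁₀(0.41582) = -7.62 dB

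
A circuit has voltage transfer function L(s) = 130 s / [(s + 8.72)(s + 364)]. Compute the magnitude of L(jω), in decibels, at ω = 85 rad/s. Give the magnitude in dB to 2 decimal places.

|j85| = 85
|j85 + 8.72| = √(85² + 8.72²) = 85.45
|j85 + 364| = √(85² + 364²) = 373.8
|L(j85)| = 130 × 85 / (85.45 × 373.8) = 0.34597
20 log₁₀(0.34597) = -9.219 dB

-9.22 dB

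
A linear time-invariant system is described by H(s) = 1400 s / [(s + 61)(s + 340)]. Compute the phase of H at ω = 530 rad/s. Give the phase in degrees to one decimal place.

∠(j530) = 90.00°
∠(j530 + 61) = arctan(530/61) = 83.43°
∠(j530 + 340) = arctan(530/340) = 57.32°
∠H(j530) = 90.00° − (83.43° + 57.32°) = -50.75°

-50.8 deg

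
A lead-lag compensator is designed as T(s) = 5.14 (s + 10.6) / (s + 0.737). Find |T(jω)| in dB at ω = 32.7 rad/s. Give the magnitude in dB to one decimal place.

14.7 dB

|j32.7 + 10.6| = √(32.7² + 10.6²) = 34.38
|j32.7 + 0.737| = √(32.7² + 0.737²) = 32.71
|T(j32.7)| = 5.14 × 34.38 / 32.71 = 5.4019
20 log₁₀(5.4019) = 14.65 dB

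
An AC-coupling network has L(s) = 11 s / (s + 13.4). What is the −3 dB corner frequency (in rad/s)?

13.4 rad/s

For a single-pole high-pass, the −3 dB point is at the pole: ω = 13.4 rad/s.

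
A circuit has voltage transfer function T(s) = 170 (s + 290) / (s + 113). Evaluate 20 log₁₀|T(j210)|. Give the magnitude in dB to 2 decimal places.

48.14 dB

|j210 + 290| = √(210² + 290²) = 358.1
|j210 + 113| = √(210² + 113²) = 238.5
|T(j210)| = 170 × 358.1 / 238.5 = 255.24
20 log₁₀(255.24) = 48.139 dB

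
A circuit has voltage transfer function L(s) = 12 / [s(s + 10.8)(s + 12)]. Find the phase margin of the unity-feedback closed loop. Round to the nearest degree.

89°

Gain crossover: |L(jω)| = 1 at ω ≈ 0.0926 rad s⁻¹.
∠L(j0.0926) = −90° − arctan(0.0926/10.8) − arctan(0.0926/12) ≈ -90.93°
PM = 180° + (-90.93°) = 89.07°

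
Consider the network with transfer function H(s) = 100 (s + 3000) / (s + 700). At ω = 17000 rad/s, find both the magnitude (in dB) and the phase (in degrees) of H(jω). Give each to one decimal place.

|j17000 + 3000| = √(17000² + 3000²) = 1.726e+04
|j17000 + 700| = √(17000² + 700²) = 1.701e+04
|H(j17000)| = 100 × 1.726e+04 / 1.701e+04 = 101.46
20 log₁₀(101.46) = 40.13 dB
∠(j17000 + 3000) = arctan(17000/3000) = 79.99°
∠(j17000 + 700) = arctan(17000/700) = 87.64°
∠H(j17000) = 79.99° − 87.64° = -7.65°

|H| = 40.1 dB, ∠H = -7.7 deg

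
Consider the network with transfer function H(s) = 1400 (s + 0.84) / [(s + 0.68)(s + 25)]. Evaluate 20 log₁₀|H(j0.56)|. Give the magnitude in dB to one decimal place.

|j0.56 + 0.84| = √(0.56² + 0.84²) = 1.01
|j0.56 + 0.68| = √(0.56² + 0.68²) = 0.8809
|j0.56 + 25| = √(0.56² + 25²) = 25.01
|H(j0.56)| = 1400 × 1.01 / (0.8809 × 25.01) = 64.162
20 log₁₀(64.162) = 36.15 dB

36.1 dB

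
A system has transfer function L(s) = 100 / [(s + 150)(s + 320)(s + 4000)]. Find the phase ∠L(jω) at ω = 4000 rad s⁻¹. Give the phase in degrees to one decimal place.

∠(j4000 + 150) = arctan(4000/150) = 87.85°
∠(j4000 + 320) = arctan(4000/320) = 85.43°
∠(j4000 + 4000) = arctan(4000/4000) = 45.00°
∠L(j4000) = − (87.85° + 85.43° + 45.00°) = -218.28°

-218.3°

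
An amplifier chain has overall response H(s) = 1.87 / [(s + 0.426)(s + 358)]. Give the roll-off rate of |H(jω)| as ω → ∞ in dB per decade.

-40 dB/decade

With 0 zeros and 2 poles, the high-frequency asymptotic slope is 20 × (0 − 2) = -40 dB/decade.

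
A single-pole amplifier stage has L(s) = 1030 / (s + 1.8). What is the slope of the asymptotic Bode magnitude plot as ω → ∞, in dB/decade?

-20 dB/decade

With 0 zeros and 1 pole, the high-frequency asymptotic slope is 20 × (0 − 1) = -20 dB/decade.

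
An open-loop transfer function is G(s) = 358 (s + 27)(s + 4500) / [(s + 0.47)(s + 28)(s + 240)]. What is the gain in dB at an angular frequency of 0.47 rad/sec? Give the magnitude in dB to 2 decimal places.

|j0.47 + 27| = √(0.47² + 27²) = 27
|j0.47 + 4500| = √(0.47² + 4500²) = 4500
|j0.47 + 0.47| = √(0.47² + 0.47²) = 0.6647
|j0.47 + 28| = √(0.47² + 28²) = 28
|j0.47 + 240| = √(0.47² + 240²) = 240
|G(j0.47)| = 358 × 27 × 4500 / (0.6647 × 28 × 240) = 9738.3
20 log₁₀(9738.3) = 79.770 dB

79.77 dB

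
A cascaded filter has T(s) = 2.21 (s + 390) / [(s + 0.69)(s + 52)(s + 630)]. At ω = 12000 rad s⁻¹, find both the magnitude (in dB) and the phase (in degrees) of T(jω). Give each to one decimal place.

|T| = -156.3 dB, ∠T = -178.6°

|j12000 + 390| = √(12000² + 390²) = 1.201e+04
|j12000 + 0.69| = √(12000² + 0.69²) = 1.2e+04
|j12000 + 52| = √(12000² + 52²) = 1.2e+04
|j12000 + 630| = √(12000² + 630²) = 1.202e+04
|T(j12000)| = 2.21 × 1.201e+04 / (1.2e+04 × 1.2e+04 × 1.202e+04) = 1.5334e-08
20 log₁₀(1.5334e-08) = -156.29 dB
∠(j12000 + 390) = arctan(12000/390) = 88.14°
∠(j12000 + 0.69) = arctan(12000/0.69) = 90.00°
∠(j12000 + 52) = arctan(12000/52) = 89.75°
∠(j12000 + 630) = arctan(12000/630) = 86.99°
∠T(j12000) = 88.14° − (90.00° + 89.75° + 86.99°) = -178.60°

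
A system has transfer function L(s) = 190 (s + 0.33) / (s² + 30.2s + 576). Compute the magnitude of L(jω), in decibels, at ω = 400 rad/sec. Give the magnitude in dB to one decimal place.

|j400 + 0.33| = √(400² + 0.33²) = 400
|(j400)² + 30.2(j400) + 576| = |-1.5942e+05 + j12080| = 1.599e+05
|L(j400)| = 190 × 400 / 1.599e+05 = 0.47535
20 log₁₀(0.47535) = -6.46 dB

-6.5 dB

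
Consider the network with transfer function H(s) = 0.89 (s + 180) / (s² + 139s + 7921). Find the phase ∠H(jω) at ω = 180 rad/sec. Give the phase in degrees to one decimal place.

∠(j180 + 180) = arctan(180/180) = 45.00°
∠[(j180)² + 139(j180) + 7921] = ∠[-24479 + j25020] = 134.37°
∠H(j180) = 45.00° − 134.37° = -89.37°

-89.4°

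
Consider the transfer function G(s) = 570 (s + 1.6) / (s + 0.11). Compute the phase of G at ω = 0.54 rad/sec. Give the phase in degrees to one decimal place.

∠(j0.54 + 1.6) = arctan(0.54/1.6) = 18.65°
∠(j0.54 + 0.11) = arctan(0.54/0.11) = 78.49°
∠G(j0.54) = 18.65° − 78.49° = -59.84°

-59.8°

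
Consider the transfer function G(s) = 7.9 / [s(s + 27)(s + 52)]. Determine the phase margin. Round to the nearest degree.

Gain crossover: |G(jω)| = 1 at ω ≈ 0.00563 rad/s.
∠G(j0.00563) = −90° − arctan(0.00563/27) − arctan(0.00563/52) ≈ -90.02°
PM = 180° + (-90.02°) = 89.98°

90°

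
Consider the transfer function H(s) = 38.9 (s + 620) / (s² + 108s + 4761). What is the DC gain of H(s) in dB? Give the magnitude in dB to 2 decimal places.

H(0) = 38.9 × 620 / 4761 = 5.0657
20 log₁₀(5.0657) = 14.093 dB

14.09 dB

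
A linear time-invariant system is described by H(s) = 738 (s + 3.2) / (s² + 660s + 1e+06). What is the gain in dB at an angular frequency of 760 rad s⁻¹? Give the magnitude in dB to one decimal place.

|j760 + 3.2| = √(760² + 3.2²) = 760
|(j760)² + 660(j760) + 1e+06| = |4.224e+05 + j5.016e+05| = 6.558e+05
|H(j760)| = 738 × 760 / 6.558e+05 = 0.85532
20 log₁₀(0.85532) = -1.36 dB

-1.4 dB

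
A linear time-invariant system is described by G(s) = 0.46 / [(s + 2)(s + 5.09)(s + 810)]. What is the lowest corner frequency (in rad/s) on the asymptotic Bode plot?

2 rad/s

Break frequencies occur at each pole and zero magnitude: 2 rad/s, 5.09 rad/s, 810 rad/s.
The lowest is 2 rad/s.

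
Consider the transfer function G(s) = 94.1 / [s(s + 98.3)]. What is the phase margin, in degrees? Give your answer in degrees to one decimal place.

89.4°

Gain crossover: |G(jω)| = 1 at ω ≈ 0.957 rad/s.
∠G(j0.957) = −90° − arctan(0.957/98.3) ≈ -90.56°
PM = 180° + (-90.56°) = 89.44°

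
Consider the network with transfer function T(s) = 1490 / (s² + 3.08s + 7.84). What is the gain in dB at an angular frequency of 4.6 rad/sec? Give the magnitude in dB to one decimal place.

37.7 dB

|(j4.6)² + 3.08(j4.6) + 7.84| = |-13.32 + j14.168| = 19.45
|T(j4.6)| = 1490 / 19.45 = 76.622
20 log₁₀(76.622) = 37.69 dB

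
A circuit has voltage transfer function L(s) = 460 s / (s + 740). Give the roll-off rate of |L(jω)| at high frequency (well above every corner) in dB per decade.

0 dB/decade

With 1 zero and 1 pole, the high-frequency asymptotic slope is 20 × (1 − 1) = 0 dB/decade.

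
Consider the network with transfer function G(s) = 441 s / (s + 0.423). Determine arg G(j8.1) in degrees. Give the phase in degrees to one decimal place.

3.0°

∠(j8.1) = 90.00°
∠(j8.1 + 0.423) = arctan(8.1/0.423) = 87.01°
∠G(j8.1) = 90.00° − 87.01° = 2.99°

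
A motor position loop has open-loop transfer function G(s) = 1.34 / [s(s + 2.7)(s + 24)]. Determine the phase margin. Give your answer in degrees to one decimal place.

Gain crossover: |G(jω)| = 1 at ω ≈ 0.0207 rad/s.
∠G(j0.0207) = −90° − arctan(0.0207/2.7) − arctan(0.0207/24) ≈ -90.49°
PM = 180° + (-90.49°) = 89.51°

89.5°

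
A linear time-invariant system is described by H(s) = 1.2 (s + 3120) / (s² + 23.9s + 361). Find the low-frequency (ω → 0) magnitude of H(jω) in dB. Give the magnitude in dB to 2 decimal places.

20.32 dB

H(0) = 1.2 × 3120 / 361 = 10.371
20 log₁₀(10.371) = 20.317 dB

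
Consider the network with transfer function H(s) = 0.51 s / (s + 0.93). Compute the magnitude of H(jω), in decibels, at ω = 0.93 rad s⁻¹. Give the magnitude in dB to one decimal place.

-8.9 dB

|j0.93| = 0.93
|j0.93 + 0.93| = √(0.93² + 0.93²) = 1.315
|H(j0.93)| = 0.51 × 0.93 / 1.315 = 0.36062
20 log₁₀(0.36062) = -8.86 dB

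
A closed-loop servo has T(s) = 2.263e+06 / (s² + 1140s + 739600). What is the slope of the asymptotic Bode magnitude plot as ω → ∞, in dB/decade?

With 0 zeros and 2 poles, the high-frequency asymptotic slope is 20 × (0 − 2) = -40 dB/decade.

-40 dB/decade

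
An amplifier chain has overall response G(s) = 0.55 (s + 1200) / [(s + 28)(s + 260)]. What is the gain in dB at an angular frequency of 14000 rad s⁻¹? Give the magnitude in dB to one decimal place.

|j14000 + 1200| = √(14000² + 1200²) = 1.405e+04
|j14000 + 28| = √(14000² + 28²) = 1.4e+04
|j14000 + 260| = √(14000² + 260²) = 1.4e+04
|G(j14000)| = 0.55 × 1.405e+04 / (1.4e+04 × 1.4e+04) = 3.9423e-05
20 log₁₀(3.9423e-05) = -88.09 dB

-88.1 dB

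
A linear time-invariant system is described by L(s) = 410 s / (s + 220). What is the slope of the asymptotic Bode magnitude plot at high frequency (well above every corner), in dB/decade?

0 dB/decade

With 1 zero and 1 pole, the high-frequency asymptotic slope is 20 × (1 − 1) = 0 dB/decade.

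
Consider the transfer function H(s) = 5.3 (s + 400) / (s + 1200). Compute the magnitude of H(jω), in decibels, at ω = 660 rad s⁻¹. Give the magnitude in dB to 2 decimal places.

|j660 + 400| = √(660² + 400²) = 771.8
|j660 + 1200| = √(660² + 1200²) = 1370
|H(j660)| = 5.3 × 771.8 / 1370 = 2.9866
20 log₁₀(2.9866) = 9.504 dB

9.50 dB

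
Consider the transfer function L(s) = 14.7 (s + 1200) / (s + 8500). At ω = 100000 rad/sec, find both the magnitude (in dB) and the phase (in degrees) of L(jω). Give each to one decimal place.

|j100000 + 1200| = √(100000² + 1200²) = 1e+05
|j100000 + 8500| = √(100000² + 8500²) = 1.004e+05
|L(j100000)| = 14.7 × 1e+05 / 1.004e+05 = 14.648
20 log₁₀(14.648) = 23.32 dB
∠(j100000 + 1200) = arctan(100000/1200) = 89.31°
∠(j100000 + 8500) = arctan(100000/8500) = 85.14°
∠L(j100000) = 89.31° − 85.14° = 4.17°

|L| = 23.3 dB, ∠L = 4.2°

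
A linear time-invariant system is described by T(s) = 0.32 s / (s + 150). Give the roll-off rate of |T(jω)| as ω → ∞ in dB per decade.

With 1 zero and 1 pole, the high-frequency asymptotic slope is 20 × (1 − 1) = 0 dB/decade.

0 dB/decade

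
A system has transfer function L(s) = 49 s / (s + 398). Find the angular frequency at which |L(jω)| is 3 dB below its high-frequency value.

398 rad s⁻¹

For a single-pole high-pass, the −3 dB point is at the pole: ω = 398 rad s⁻¹.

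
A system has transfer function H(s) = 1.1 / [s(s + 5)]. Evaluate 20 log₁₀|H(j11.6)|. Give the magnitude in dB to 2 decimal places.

-42.49 dB

|j11.6 + 5| = √(11.6² + 5²) = 12.63
|j11.6| = 11.6
|H(j11.6)| = 1.1 / (12.63 × 11.6) = 0.0075071
20 log₁₀(0.0075071) = -42.491 dB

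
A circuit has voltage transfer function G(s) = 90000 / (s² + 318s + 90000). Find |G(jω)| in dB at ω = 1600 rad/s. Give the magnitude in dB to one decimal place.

|(j1600)² + 318(j1600) + 90000| = |-2.47e+06 + j5.088e+05| = 2.522e+06
|G(j1600)| = 90000 / 2.522e+06 = 0.035688
20 log₁₀(0.035688) = -28.95 dB

-28.9 dB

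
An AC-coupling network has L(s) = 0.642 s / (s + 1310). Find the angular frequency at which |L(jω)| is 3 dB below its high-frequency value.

1310 rad/s

For a single-pole high-pass, the −3 dB point is at the pole: ω = 1310 rad/s.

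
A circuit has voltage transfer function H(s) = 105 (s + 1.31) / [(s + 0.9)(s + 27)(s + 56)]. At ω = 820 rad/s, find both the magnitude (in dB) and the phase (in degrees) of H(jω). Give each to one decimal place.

|H| = -76.2 dB, ∠H = -174.2 deg

|j820 + 1.31| = √(820² + 1.31²) = 820
|j820 + 0.9| = √(820² + 0.9²) = 820
|j820 + 27| = √(820² + 27²) = 820.4
|j820 + 56| = √(820² + 56²) = 821.9
|H(j820)| = 105 × 820 / (820 × 820.4 × 821.9) = 0.00015571
20 log₁₀(0.00015571) = -76.15 dB
∠(j820 + 1.31) = arctan(820/1.31) = 89.91°
∠(j820 + 0.9) = arctan(820/0.9) = 89.94°
∠(j820 + 27) = arctan(820/27) = 88.11°
∠(j820 + 56) = arctan(820/56) = 86.09°
∠H(j820) = 89.91° − (89.94° + 88.11° + 86.09°) = -174.24°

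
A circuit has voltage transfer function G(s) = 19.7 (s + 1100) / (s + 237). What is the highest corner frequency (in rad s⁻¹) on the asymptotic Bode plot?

1100 rad s⁻¹

Break frequencies occur at each pole and zero magnitude: 237 rad s⁻¹, 1100 rad s⁻¹.
The highest is 1100 rad s⁻¹.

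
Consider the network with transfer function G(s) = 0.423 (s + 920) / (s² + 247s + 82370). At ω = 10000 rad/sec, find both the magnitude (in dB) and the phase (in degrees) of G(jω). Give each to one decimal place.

|j10000 + 920| = √(10000² + 920²) = 1.004e+04
|(j10000)² + 247(j10000) + 82370| = |-9.9918e+07 + j2.47e+06| = 9.995e+07
|G(j10000)| = 0.423 × 1.004e+04 / 9.995e+07 = 4.2501e-05
20 log₁₀(4.2501e-05) = -87.43 dB
∠(j10000 + 920) = arctan(10000/920) = 84.74°
∠[(j10000)² + 247(j10000) + 82370] = ∠[-9.9918e+07 + j2.47e+06] = 178.58°
∠G(j10000) = 84.74° − 178.58° = -93.84°

|G| = -87.4 dB, ∠G = -93.8°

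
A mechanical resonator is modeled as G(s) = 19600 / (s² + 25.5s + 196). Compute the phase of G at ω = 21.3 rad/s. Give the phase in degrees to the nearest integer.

∠[(j21.3)² + 25.5(j21.3) + 196] = ∠[-257.69 + j543.15] = 115.38°
∠G(j21.3) = −115.38° = -115.38°

-115°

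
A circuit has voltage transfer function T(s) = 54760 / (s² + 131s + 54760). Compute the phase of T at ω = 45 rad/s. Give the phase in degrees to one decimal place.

-6.4°

∠[(j45)² + 131(j45) + 54760] = ∠[52735 + j5895] = 6.38°
∠T(j45) = −6.38° = -6.38°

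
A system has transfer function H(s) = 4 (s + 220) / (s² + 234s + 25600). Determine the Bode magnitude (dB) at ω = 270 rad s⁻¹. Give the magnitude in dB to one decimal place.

-35.1 dB

|j270 + 220| = √(270² + 220²) = 348.3
|(j270)² + 234(j270) + 25600| = |-47300 + j63180| = 7.892e+04
|H(j270)| = 4 × 348.3 / 7.892e+04 = 0.017651
20 log₁₀(0.017651) = -35.06 dB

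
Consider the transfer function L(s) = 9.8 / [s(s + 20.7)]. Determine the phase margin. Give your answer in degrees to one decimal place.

88.7°

Gain crossover: |L(jω)| = 1 at ω ≈ 0.473 rad s⁻¹.
∠L(j0.473) = −90° − arctan(0.473/20.7) ≈ -91.31°
PM = 180° + (-91.31°) = 88.69°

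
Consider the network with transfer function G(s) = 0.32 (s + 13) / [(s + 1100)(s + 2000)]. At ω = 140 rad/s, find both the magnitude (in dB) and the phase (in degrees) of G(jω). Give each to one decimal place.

|j140 + 13| = √(140² + 13²) = 140.6
|j140 + 1100| = √(140² + 1100²) = 1109
|j140 + 2000| = √(140² + 2000²) = 2005
|G(j140)| = 0.32 × 140.6 / (1109 × 2005) = 2.0238e-05
20 log₁₀(2.0238e-05) = -93.88 dB
∠(j140 + 13) = arctan(140/13) = 84.69°
∠(j140 + 1100) = arctan(140/1100) = 7.25°
∠(j140 + 2000) = arctan(140/2000) = 4.00°
∠G(j140) = 84.69° − (7.25° + 4.00°) = 73.44°

|G| = -93.9 dB, ∠G = 73.4 deg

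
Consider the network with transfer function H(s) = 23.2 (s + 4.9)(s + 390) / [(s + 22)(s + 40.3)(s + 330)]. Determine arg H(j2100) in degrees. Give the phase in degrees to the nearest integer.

∠(j2100 + 4.9) = arctan(2100/4.9) = 89.87°
∠(j2100 + 390) = arctan(2100/390) = 79.48°
∠(j2100 + 22) = arctan(2100/22) = 89.40°
∠(j2100 + 40.3) = arctan(2100/40.3) = 88.90°
∠(j2100 + 330) = arctan(2100/330) = 81.07°
∠H(j2100) = 89.87° + 79.48° − (89.40° + 88.90° + 81.07°) = -90.02°

-90°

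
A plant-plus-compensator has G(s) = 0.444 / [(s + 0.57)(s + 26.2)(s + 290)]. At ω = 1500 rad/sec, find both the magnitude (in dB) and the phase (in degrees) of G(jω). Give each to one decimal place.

|G| = -197.8 dB, ∠G = -258.0 deg

|j1500 + 0.57| = √(1500² + 0.57²) = 1500
|j1500 + 26.2| = √(1500² + 26.2²) = 1500
|j1500 + 290| = √(1500² + 290²) = 1528
|G(j1500)| = 0.444 / (1500 × 1500 × 1528) = 1.2914e-10
20 log₁₀(1.2914e-10) = -197.78 dB
∠(j1500 + 0.57) = arctan(1500/0.57) = 89.98°
∠(j1500 + 26.2) = arctan(1500/26.2) = 89.00°
∠(j1500 + 290) = arctan(1500/290) = 79.06°
∠G(j1500) = − (89.98° + 89.00° + 79.06°) = -258.04°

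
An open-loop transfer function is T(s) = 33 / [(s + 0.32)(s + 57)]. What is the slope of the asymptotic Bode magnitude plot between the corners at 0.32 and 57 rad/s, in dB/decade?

-20 dB/decade

In this band the factors already past their corner are: pole at 0.32; net slope = -20 dB/decade.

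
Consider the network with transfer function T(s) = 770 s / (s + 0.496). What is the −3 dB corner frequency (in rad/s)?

0.496 rad/s

For a single-pole high-pass, the −3 dB point is at the pole: ω = 0.496 rad/s.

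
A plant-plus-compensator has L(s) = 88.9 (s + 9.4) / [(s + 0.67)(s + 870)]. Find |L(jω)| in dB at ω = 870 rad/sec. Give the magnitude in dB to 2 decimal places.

-22.82 dB

|j870 + 9.4| = √(870² + 9.4²) = 870.1
|j870 + 0.67| = √(870² + 0.67²) = 870
|j870 + 870| = √(870² + 870²) = 1230
|L(j870)| = 88.9 × 870.1 / (870 × 1230) = 0.072259
20 log₁₀(0.072259) = -22.822 dB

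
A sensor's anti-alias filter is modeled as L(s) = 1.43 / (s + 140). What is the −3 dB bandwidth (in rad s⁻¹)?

140 rad s⁻¹

For a single-pole low-pass, the −3 dB point is at the pole: ω = 140 rad s⁻¹.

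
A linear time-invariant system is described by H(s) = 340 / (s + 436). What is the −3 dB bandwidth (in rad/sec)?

For a single-pole low-pass, the −3 dB point is at the pole: ω = 436 rad/sec.

436 rad/sec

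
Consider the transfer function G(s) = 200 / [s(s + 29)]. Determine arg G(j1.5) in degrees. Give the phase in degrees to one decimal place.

∠(j1.5 + 29) = arctan(1.5/29) = 2.96°
∠(j1.5) = 90.00°
∠G(j1.5) = − (2.96° + 90.00°) = -92.96°

-93.0°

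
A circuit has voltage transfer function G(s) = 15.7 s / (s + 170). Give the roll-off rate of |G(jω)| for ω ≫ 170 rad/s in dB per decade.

0 dB/decade

With 1 zero and 1 pole, the high-frequency asymptotic slope is 20 × (1 − 1) = 0 dB/decade.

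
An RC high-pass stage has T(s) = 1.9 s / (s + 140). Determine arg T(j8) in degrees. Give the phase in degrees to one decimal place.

86.7°

∠(j8) = 90.00°
∠(j8 + 140) = arctan(8/140) = 3.27°
∠T(j8) = 90.00° − 3.27° = 86.73°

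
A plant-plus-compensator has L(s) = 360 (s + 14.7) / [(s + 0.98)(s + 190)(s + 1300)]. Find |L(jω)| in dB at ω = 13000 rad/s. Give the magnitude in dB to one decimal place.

|j13000 + 14.7| = √(13000² + 14.7²) = 1.3e+04
|j13000 + 0.98| = √(13000² + 0.98²) = 1.3e+04
|j13000 + 190| = √(13000² + 190²) = 1.3e+04
|j13000 + 1300| = √(13000² + 1300²) = 1.306e+04
|L(j13000)| = 360 × 1.3e+04 / (1.3e+04 × 1.3e+04 × 1.306e+04) = 2.1194e-06
20 log₁₀(2.1194e-06) = -113.48 dB

-113.5 dB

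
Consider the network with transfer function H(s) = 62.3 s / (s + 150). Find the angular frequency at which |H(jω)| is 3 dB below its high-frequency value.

For a single-pole high-pass, the −3 dB point is at the pole: ω = 150 rad/s.

150 rad/s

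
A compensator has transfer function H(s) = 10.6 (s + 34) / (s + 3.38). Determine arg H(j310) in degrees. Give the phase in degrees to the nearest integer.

-6°

∠(j310 + 34) = arctan(310/34) = 83.74°
∠(j310 + 3.38) = arctan(310/3.38) = 89.38°
∠H(j310) = 83.74° − 89.38° = -5.63°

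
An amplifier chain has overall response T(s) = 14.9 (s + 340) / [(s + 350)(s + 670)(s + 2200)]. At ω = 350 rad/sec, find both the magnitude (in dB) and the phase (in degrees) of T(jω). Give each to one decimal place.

|T| = -101.2 dB, ∠T = -35.8°

|j350 + 340| = √(350² + 340²) = 488
|j350 + 350| = √(350² + 350²) = 495
|j350 + 670| = √(350² + 670²) = 755.9
|j350 + 2200| = √(350² + 2200²) = 2228
|T(j350)| = 14.9 × 488 / (495 × 755.9 × 2228) = 8.7229e-06
20 log₁₀(8.7229e-06) = -101.19 dB
∠(j350 + 340) = arctan(350/340) = 45.83°
∠(j350 + 350) = arctan(350/350) = 45.00°
∠(j350 + 670) = arctan(350/670) = 27.58°
∠(j350 + 2200) = arctan(350/2200) = 9.04°
∠T(j350) = 45.83° − (45.00° + 27.58° + 9.04°) = -35.79°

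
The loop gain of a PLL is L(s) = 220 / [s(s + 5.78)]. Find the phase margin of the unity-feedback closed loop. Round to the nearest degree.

22°

Gain crossover: |L(jω)| = 1 at ω ≈ 14.3 rad/s.
∠L(j14.3) = −90° − arctan(14.3/5.78) ≈ -157.96°
PM = 180° + (-157.96°) = 22.04°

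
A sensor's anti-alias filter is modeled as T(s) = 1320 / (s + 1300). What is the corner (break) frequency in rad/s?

The single real pole at s = −1300 gives a corner at ω = 1300 rad/s.

1300 rad/s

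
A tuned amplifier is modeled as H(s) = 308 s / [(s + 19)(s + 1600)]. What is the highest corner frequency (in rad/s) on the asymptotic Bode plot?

1600 rad/s

Break frequencies occur at each pole and zero magnitude: 19 rad/s, 1600 rad/s.
The highest is 1600 rad/s.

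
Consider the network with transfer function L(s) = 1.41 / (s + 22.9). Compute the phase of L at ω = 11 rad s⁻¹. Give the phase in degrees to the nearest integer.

-26°

∠(j11 + 22.9) = arctan(11/22.9) = 25.66°
∠L(j11) = −25.66° = -25.66°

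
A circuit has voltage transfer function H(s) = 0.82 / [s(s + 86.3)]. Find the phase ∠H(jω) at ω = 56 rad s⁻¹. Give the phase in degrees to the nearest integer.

∠(j56 + 86.3) = arctan(56/86.3) = 32.98°
∠(j56) = 90.00°
∠H(j56) = − (32.98° + 90.00°) = -122.98°

-123°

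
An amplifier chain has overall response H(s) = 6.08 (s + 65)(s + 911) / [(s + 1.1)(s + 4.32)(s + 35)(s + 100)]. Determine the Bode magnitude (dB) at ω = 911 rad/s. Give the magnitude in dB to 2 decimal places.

-99.73 dB

|j911 + 65| = √(911² + 65²) = 913.3
|j911 + 911| = √(911² + 911²) = 1288
|j911 + 1.1| = √(911² + 1.1²) = 911
|j911 + 4.32| = √(911² + 4.32²) = 911
|j911 + 35| = √(911² + 35²) = 911.7
|j911 + 100| = √(911² + 100²) = 916.5
|H(j911)| = 6.08 × 913.3 × 1288 / (911 × 911 × 911.7 × 916.5) = 1.0317e-05
20 log₁₀(1.0317e-05) = -99.729 dB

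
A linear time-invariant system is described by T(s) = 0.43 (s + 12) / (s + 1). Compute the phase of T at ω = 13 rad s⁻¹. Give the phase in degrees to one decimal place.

-38.3°

∠(j13 + 12) = arctan(13/12) = 47.29°
∠(j13 + 1) = arctan(13/1) = 85.60°
∠T(j13) = 47.29° − 85.60° = -38.31°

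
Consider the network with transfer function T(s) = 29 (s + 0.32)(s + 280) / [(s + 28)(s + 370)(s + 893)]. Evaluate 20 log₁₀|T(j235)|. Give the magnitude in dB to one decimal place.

-31.7 dB

|j235 + 0.32| = √(235² + 0.32²) = 235
|j235 + 280| = √(235² + 280²) = 365.5
|j235 + 28| = √(235² + 28²) = 236.7
|j235 + 370| = √(235² + 370²) = 438.3
|j235 + 893| = √(235² + 893²) = 923.4
|T(j235)| = 29 × 235 × 365.5 / (236.7 × 438.3 × 923.4) = 0.026007
20 log₁₀(0.026007) = -31.70 dB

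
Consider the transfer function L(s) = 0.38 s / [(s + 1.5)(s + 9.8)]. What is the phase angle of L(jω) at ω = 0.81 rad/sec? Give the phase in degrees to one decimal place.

∠(j0.81) = 90.00°
∠(j0.81 + 1.5) = arctan(0.81/1.5) = 28.37°
∠(j0.81 + 9.8) = arctan(0.81/9.8) = 4.72°
∠L(j0.81) = 90.00° − (28.37° + 4.72°) = 56.91°

56.9 deg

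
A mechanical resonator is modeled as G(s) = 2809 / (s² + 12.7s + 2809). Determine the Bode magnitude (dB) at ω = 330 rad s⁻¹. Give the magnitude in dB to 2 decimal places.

|(j330)² + 12.7(j330) + 2809| = |-1.0609e+05 + j4191| = 1.062e+05
|G(j330)| = 2809 / 1.062e+05 = 0.026457
20 log₁₀(0.026457) = -31.549 dB

-31.55 dB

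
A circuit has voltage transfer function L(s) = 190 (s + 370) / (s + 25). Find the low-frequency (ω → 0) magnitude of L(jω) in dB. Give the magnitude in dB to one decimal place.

69.0 dB

L(0) = 190 × 370 / 25 = 2812
20 log₁₀(2812) = 68.98 dB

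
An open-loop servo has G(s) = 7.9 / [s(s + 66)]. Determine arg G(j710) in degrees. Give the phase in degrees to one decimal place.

∠(j710 + 66) = arctan(710/66) = 84.69°
∠(j710) = 90.00°
∠G(j710) = − (84.69° + 90.00°) = -174.69°

-174.7°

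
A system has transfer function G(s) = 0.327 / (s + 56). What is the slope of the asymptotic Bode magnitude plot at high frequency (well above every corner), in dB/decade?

-20 dB/decade

With 0 zeros and 1 pole, the high-frequency asymptotic slope is 20 × (0 − 1) = -20 dB/decade.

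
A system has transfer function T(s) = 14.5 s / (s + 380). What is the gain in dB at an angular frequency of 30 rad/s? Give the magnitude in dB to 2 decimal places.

1.15 dB

|j30| = 30
|j30 + 380| = √(30² + 380²) = 381.2
|T(j30)| = 14.5 × 30 / 381.2 = 1.1412
20 log₁₀(1.1412) = 1.147 dB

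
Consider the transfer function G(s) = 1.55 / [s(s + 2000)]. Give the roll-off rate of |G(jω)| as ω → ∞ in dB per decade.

-40 dB/decade

With 0 zeros and 2 poles, the high-frequency asymptotic slope is 20 × (0 − 2) = -40 dB/decade.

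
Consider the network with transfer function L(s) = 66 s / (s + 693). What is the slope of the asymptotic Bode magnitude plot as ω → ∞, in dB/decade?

With 1 zero and 1 pole, the high-frequency asymptotic slope is 20 × (1 − 1) = 0 dB/decade.

0 dB/decade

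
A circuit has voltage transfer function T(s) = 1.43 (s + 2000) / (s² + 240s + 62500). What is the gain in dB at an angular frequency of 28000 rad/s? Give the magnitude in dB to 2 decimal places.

|j28000 + 2000| = √(28000² + 2000²) = 2.807e+04
|(j28000)² + 240(j28000) + 62500| = |-7.8394e+08 + j6.72e+06| = 7.84e+08
|T(j28000)| = 1.43 × 2.807e+04 / 7.84e+08 = 5.1204e-05
20 log₁₀(5.1204e-05) = -85.814 dB

-85.81 dB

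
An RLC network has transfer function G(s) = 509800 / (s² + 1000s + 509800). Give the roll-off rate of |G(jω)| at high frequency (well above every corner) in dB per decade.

With 0 zeros and 2 poles, the high-frequency asymptotic slope is 20 × (0 − 2) = -40 dB/decade.

-40 dB/decade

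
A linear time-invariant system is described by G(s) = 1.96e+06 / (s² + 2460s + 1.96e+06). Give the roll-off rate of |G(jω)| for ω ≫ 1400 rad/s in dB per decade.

-40 dB/decade

With 0 zeros and 2 poles, the high-frequency asymptotic slope is 20 × (0 − 2) = -40 dB/decade.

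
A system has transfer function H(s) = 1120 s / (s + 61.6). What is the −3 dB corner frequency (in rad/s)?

For a single-pole high-pass, the −3 dB point is at the pole: ω = 61.6 rad/s.

61.6 rad/s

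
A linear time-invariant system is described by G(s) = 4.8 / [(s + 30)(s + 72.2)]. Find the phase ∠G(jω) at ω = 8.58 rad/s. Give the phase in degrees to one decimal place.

∠(j8.58 + 30) = arctan(8.58/30) = 15.96°
∠(j8.58 + 72.2) = arctan(8.58/72.2) = 6.78°
∠G(j8.58) = − (15.96° + 6.78°) = -22.74°

-22.7°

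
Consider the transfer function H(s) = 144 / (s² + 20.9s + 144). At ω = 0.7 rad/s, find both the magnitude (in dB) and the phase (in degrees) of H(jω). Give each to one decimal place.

|H| = -0.0 dB, ∠H = -5.8°

|(j0.7)² + 20.9(j0.7) + 144| = |143.51 + j14.63| = 144.3
|H(j0.7)| = 144 / 144.3 = 0.99824
20 log₁₀(0.99824) = -0.02 dB
∠[(j0.7)² + 20.9(j0.7) + 144] = ∠[143.51 + j14.63] = 5.82°
∠H(j0.7) = −5.82° = -5.82°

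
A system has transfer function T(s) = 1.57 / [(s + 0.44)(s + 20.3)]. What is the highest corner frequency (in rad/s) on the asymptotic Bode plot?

Break frequencies occur at each pole and zero magnitude: 0.44 rad/s, 20.3 rad/s.
The highest is 20.3 rad/s.

20.3 rad/s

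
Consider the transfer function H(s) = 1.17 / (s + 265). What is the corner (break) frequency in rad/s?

265 rad/s

The single real pole at s = −265 gives a corner at ω = 265 rad/s.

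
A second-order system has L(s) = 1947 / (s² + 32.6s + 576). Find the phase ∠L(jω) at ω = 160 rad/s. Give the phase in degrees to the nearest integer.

-168°

∠[(j160)² + 32.6(j160) + 576] = ∠[-25024 + j5216] = 168.23°
∠L(j160) = −168.23° = -168.23°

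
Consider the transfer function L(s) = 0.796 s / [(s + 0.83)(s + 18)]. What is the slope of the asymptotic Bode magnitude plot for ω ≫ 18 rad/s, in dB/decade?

With 1 zero and 2 poles, the high-frequency asymptotic slope is 20 × (1 − 2) = -20 dB/decade.

-20 dB/decade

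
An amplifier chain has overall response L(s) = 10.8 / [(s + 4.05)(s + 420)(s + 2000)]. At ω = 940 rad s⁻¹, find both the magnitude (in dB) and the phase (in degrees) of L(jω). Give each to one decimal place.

|j940 + 4.05| = √(940² + 4.05²) = 940
|j940 + 420| = √(940² + 420²) = 1030
|j940 + 2000| = √(940² + 2000²) = 2210
|L(j940)| = 10.8 / (940 × 1030 × 2210) = 5.0497e-09
20 log₁₀(5.0497e-09) = -165.93 dB
∠(j940 + 4.05) = arctan(940/4.05) = 89.75°
∠(j940 + 420) = arctan(940/420) = 65.92°
∠(j940 + 2000) = arctan(940/2000) = 25.17°
∠L(j940) = − (89.75° + 65.92° + 25.17°) = -180.85°

|L| = -165.9 dB, ∠L = -180.9 deg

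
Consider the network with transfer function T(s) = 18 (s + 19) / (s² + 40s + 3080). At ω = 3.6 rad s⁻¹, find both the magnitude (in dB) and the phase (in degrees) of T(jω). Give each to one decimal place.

|T| = -18.9 dB, ∠T = 8.0 deg

|j3.6 + 19| = √(3.6² + 19²) = 19.34
|(j3.6)² + 40(j3.6) + 3080| = |3067 + j144| = 3070
|T(j3.6)| = 18 × 19.34 / 3070 = 0.11337
20 log₁₀(0.11337) = -18.91 dB
∠(j3.6 + 19) = arctan(3.6/19) = 10.73°
∠[(j3.6)² + 40(j3.6) + 3080] = ∠[3067 + j144] = 2.69°
∠T(j3.6) = 10.73° − 2.69° = 8.04°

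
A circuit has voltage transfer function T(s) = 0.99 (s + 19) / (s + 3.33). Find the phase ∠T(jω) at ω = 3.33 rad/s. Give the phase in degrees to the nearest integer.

∠(j3.33 + 19) = arctan(3.33/19) = 9.94°
∠(j3.33 + 3.33) = arctan(3.33/3.33) = 45.00°
∠T(j3.33) = 9.94° − 45.00° = -35.06°

-35 deg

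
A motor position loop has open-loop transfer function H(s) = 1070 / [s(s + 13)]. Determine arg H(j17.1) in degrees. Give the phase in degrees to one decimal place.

-142.8°

∠(j17.1 + 13) = arctan(17.1/13) = 52.76°
∠(j17.1) = 90.00°
∠H(j17.1) = − (52.76° + 90.00°) = -142.76°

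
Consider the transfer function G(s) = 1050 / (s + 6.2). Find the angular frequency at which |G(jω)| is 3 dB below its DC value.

6.2 rad/s

For a single-pole low-pass, the −3 dB point is at the pole: ω = 6.2 rad/s.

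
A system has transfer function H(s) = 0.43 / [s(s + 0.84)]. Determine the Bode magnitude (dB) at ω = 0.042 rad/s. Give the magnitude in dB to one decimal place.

21.7 dB

|j0.042 + 0.84| = √(0.042² + 0.84²) = 0.841
|j0.042| = 0.042
|H(j0.042)| = 0.43 / (0.841 × 0.042) = 12.173
20 log₁₀(12.173) = 21.71 dB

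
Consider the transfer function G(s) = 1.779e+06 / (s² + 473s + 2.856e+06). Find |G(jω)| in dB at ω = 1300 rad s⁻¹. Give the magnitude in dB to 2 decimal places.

|(j1300)² + 473(j1300) + 2.856e+06| = |1.166e+06 + j6.149e+05| = 1.318e+06
|G(j1300)| = 1.779e+06 / 1.318e+06 = 1.3496
20 log₁₀(1.3496) = 2.604 dB

2.60 dB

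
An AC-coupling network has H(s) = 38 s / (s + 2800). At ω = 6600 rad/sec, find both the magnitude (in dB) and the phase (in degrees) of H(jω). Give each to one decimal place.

|j6600| = 6600
|j6600 + 2800| = √(6600² + 2800²) = 7169
|H(j6600)| = 38 × 6600 / 7169 = 34.982
20 log₁₀(34.982) = 30.88 dB
∠(j6600) = 90.00°
∠(j6600 + 2800) = arctan(6600/2800) = 67.01°
∠H(j6600) = 90.00° − 67.01° = 22.99°

|H| = 30.9 dB, ∠H = 23.0°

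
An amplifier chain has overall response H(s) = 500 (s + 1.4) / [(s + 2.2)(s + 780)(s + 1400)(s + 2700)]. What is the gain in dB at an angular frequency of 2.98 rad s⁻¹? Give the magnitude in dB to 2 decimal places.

|j2.98 + 1.4| = √(2.98² + 1.4²) = 3.292
|j2.98 + 2.2| = √(2.98² + 2.2²) = 3.704
|j2.98 + 780| = √(2.98² + 780²) = 780
|j2.98 + 1400| = √(2.98² + 1400²) = 1400
|j2.98 + 2700| = √(2.98² + 2700²) = 2700
|H(j2.98)| = 500 × 3.292 / (3.704 × 780 × 1400 × 2700) = 1.5074e-07
20 log₁₀(1.5074e-07) = -136.436 dB

-136.44 dB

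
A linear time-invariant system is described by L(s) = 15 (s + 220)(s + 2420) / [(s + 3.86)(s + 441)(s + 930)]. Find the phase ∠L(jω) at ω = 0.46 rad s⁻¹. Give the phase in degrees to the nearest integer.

∠(j0.46 + 220) = arctan(0.46/220) = 0.12°
∠(j0.46 + 2420) = arctan(0.46/2420) = 0.01°
∠(j0.46 + 3.86) = arctan(0.46/3.86) = 6.80°
∠(j0.46 + 441) = arctan(0.46/441) = 0.06°
∠(j0.46 + 930) = arctan(0.46/930) = 0.03°
∠L(j0.46) = 0.12° + 0.01° − (6.80° + 0.06° + 0.03°) = -6.75°

-7°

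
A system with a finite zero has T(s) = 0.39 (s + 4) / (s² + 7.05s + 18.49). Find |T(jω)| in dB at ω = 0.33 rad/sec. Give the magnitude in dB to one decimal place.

|j0.33 + 4| = √(0.33² + 4²) = 4.014
|(j0.33)² + 7.05(j0.33) + 18.49| = |18.381 + j2.3265| = 18.53
|T(j0.33)| = 0.39 × 4.014 / 18.53 = 0.084484
20 log₁₀(0.084484) = -21.46 dB

-21.5 dB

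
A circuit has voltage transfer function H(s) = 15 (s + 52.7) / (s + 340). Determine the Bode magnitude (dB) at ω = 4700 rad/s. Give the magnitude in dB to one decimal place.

23.5 dB

|j4700 + 52.7| = √(4700² + 52.7²) = 4700
|j4700 + 340| = √(4700² + 340²) = 4712
|H(j4700)| = 15 × 4700 / 4712 = 14.962
20 log₁₀(14.962) = 23.50 dB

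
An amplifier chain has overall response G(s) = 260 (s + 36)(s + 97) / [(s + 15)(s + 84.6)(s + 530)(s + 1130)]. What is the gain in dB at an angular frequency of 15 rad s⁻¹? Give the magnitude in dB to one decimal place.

|j15 + 36| = √(15² + 36²) = 39
|j15 + 97| = √(15² + 97²) = 98.15
|j15 + 15| = √(15² + 15²) = 21.21
|j15 + 84.6| = √(15² + 84.6²) = 85.92
|j15 + 530| = √(15² + 530²) = 530.2
|j15 + 1130| = √(15² + 1130²) = 1130
|G(j15)| = 260 × 39 × 98.15 / (21.21 × 85.92 × 530.2 × 1130) = 0.00091133
20 log₁₀(0.00091133) = -60.81 dB

-60.8 dB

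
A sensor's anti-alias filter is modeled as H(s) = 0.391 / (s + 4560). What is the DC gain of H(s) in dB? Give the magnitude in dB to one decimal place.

-81.3 dB

H(0) = 0.391 / 4560 = 8.5746e-05
20 log₁₀(8.5746e-05) = -81.34 dB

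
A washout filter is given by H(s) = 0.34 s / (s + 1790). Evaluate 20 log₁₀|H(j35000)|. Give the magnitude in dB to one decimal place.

-9.4 dB

|j35000| = 3.5e+04
|j35000 + 1790| = √(35000² + 1790²) = 3.505e+04
|H(j35000)| = 0.34 × 3.5e+04 / 3.505e+04 = 0.33956
20 log₁₀(0.33956) = -9.38 dB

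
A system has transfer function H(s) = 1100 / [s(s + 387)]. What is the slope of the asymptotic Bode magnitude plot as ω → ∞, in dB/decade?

-40 dB/decade

With 0 zeros and 2 poles, the high-frequency asymptotic slope is 20 × (0 − 2) = -40 dB/decade.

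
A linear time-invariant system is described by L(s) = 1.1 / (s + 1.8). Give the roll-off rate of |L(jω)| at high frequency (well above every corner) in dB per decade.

-20 dB/decade

With 0 zeros and 1 pole, the high-frequency asymptotic slope is 20 × (0 − 1) = -20 dB/decade.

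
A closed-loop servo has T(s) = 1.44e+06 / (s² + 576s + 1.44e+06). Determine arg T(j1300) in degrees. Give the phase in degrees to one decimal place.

-108.5°

∠[(j1300)² + 576(j1300) + 1.44e+06] = ∠[-2.5e+05 + j7.488e+05] = 108.46°
∠T(j1300) = −108.46° = -108.46°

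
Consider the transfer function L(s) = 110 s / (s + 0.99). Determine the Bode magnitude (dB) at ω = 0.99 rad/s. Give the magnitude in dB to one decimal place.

|j0.99| = 0.99
|j0.99 + 0.99| = √(0.99² + 0.99²) = 1.4
|L(j0.99)| = 110 × 0.99 / 1.4 = 77.782
20 log₁₀(77.782) = 37.82 dB

37.8 dB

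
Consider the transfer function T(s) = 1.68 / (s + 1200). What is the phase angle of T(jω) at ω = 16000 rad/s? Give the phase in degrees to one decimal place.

-85.7°

∠(j16000 + 1200) = arctan(16000/1200) = 85.71°
∠T(j16000) = −85.71° = -85.71°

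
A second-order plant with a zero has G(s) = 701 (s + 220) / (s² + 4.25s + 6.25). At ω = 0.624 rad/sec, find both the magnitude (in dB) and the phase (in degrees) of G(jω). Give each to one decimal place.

|G| = 87.6 dB, ∠G = -24.2°

|j0.624 + 220| = √(0.624² + 220²) = 220
|(j0.624)² + 4.25(j0.624) + 6.25| = |5.8606 + j2.652| = 6.433
|G(j0.624)| = 701 × 220 / 6.433 = 23974
20 log₁₀(23974) = 87.59 dB
∠(j0.624 + 220) = arctan(0.624/220) = 0.16°
∠[(j0.624)² + 4.25(j0.624) + 6.25] = ∠[5.8606 + j2.652] = 24.35°
∠G(j0.624) = 0.16° − 24.35° = -24.18°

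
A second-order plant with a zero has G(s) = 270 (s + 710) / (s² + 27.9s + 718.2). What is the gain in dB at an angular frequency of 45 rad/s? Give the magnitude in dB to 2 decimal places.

40.51 dB

|j45 + 710| = √(45² + 710²) = 711.4
|(j45)² + 27.9(j45) + 718.2| = |-1306.8 + j1255.5| = 1812
|G(j45)| = 270 × 711.4 / 1812 = 106
20 log₁₀(106) = 40.506 dB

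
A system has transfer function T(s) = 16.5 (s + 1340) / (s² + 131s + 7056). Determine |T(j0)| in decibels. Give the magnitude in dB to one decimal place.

9.9 dB

T(0) = 16.5 × 1340 / 7056 = 3.1335
20 log₁₀(3.1335) = 9.92 dB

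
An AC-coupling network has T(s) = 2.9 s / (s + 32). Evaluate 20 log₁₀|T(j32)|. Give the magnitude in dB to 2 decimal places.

6.24 dB

|j32| = 32
|j32 + 32| = √(32² + 32²) = 45.25
|T(j32)| = 2.9 × 32 / 45.25 = 2.0506
20 log₁₀(2.0506) = 6.238 dB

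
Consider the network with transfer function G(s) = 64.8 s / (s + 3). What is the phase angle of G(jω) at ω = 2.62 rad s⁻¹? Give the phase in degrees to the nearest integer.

49°

∠(j2.62) = 90.00°
∠(j2.62 + 3) = arctan(2.62/3) = 41.13°
∠G(j2.62) = 90.00° − 41.13° = 48.87°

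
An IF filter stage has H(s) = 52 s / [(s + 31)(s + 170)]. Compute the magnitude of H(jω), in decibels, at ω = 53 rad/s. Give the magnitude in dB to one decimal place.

-12.0 dB

|j53| = 53
|j53 + 31| = √(53² + 31²) = 61.4
|j53 + 170| = √(53² + 170²) = 178.1
|H(j53)| = 52 × 53 / (61.4 × 178.1) = 0.25207
20 log₁₀(0.25207) = -11.97 dB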